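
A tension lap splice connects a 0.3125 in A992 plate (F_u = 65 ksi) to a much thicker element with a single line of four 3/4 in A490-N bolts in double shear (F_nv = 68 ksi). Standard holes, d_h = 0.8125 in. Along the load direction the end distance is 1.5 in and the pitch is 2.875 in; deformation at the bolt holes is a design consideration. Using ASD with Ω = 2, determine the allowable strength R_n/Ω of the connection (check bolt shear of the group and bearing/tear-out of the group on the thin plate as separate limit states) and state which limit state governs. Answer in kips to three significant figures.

68.2 kips (bearing governs)

Bolt shear: A_b = π·0.75²/4 = 0.4418 in²; R_n = 68 × 0.4418 × 4 × 2 = 240.3 kips → 240.3 / 2 = 120 kips.
Bearing (1.2 l_c t F_u ≤ 2.4 d t F_u): upper limit = 2.4·0.75·0.3125·65 = 36.56 kips.
  Edge l_c = 1.5 − 0.8125/2 = 1.094 → r_n = 26.66 kips; interior l_c = 2.875 − 0.8125 = 2.062 → r_n = 36.56 kips.
  R_n,bearing = 1·26.66 + 3·36.56 = 136.3 kips → 136.3 / 2 = 68.2 kips.
Bearing governs: 68.2 kips.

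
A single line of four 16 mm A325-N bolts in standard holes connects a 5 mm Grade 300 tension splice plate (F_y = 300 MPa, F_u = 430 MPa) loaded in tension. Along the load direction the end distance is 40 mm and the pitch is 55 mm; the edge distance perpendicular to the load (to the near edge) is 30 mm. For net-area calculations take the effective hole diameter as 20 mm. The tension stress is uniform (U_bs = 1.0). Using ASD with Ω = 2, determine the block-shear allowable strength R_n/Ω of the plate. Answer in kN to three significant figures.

Shear plane L_v = 40 + 3·55 = 205 mm; A_gv = 205 × 5 = 1025 mm².
A_nv = (205 − 3.5·20) × 5 = 675 mm².
A_nt = (30 − 0.5·20) × 5 = 100 mm².
0.6 F_u A_nv = 174.2 kN; 0.6 F_y A_gv = 184.5 kN → shear rupture governs the shear term.
R_n = 174.2 + 1.0 × 430 × 100 / 1000 = 217.2 kN.
Allowable strength R_n/Ω = 217.2 / 2 = 109 kN.

109 kN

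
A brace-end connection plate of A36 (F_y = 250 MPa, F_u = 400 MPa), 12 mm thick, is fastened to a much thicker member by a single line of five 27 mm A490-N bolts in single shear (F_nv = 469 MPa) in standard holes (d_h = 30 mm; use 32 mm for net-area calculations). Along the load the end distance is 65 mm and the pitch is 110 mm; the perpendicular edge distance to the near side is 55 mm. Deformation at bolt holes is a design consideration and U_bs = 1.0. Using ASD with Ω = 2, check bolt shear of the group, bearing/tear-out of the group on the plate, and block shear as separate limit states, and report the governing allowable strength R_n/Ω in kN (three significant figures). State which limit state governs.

548 kN (block shear governs)

Bolt shear: A_b = π·27²/4 = 572.6 mm²; R_n = 469 × 572.6 × 5 × 1 / 1000 = 1343 kN → 1343 / 2 = 671 kN.
Bearing: edge l_c = 50, r_n = 288 kN; interior l_c = 80, r_n = 311 kN; R_n = 288 + 4·311 = 1532 kN → 766 kN.
Block shear: A_gv = 6060, A_nv = 4332, A_nt = 468 mm²; R_n = min(0.6F_uA_nv, 0.6F_yA_gv) + U_bs·F_u·A_nt = 1096 kN → 548 kN.
Block shear governs: 548 kN.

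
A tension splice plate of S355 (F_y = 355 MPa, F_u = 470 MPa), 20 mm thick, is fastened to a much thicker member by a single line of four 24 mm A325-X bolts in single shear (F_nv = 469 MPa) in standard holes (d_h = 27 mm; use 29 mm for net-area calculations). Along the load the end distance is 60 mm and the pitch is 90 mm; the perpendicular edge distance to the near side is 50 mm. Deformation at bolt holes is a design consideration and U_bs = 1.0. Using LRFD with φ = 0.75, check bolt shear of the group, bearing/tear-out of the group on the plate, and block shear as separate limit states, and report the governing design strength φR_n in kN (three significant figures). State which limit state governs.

637 kN (bolt shear governs)

Bolt shear: A_b = π·24²/4 = 452.4 mm²; R_n = 469 × 452.4 × 4 × 1 / 1000 = 848.7 kN → 0.75 × 848.7 = 637 kN.
Bearing: edge l_c = 46.5, r_n = 524.5 kN; interior l_c = 63, r_n = 541.4 kN; R_n = 524.5 + 3·541.4 = 2149 kN → 1610 kN.
Block shear: A_gv = 6600, A_nv = 4570, A_nt = 710 mm²; R_n = min(0.6F_uA_nv, 0.6F_yA_gv) + U_bs·F_u·A_nt = 1622 kN → 1220 kN.
Bolt shear governs: 637 kN.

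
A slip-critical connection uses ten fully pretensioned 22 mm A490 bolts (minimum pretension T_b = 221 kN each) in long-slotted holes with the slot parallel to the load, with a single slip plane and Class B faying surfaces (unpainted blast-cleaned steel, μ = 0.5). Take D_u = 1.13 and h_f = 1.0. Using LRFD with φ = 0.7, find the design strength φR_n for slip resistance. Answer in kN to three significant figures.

874 kN

R_n = μ · D_u · h_f · T_b · n_s · n_b = 0.5 × 1.13 × 1.0 × 221 × 1 × 10 = 1249 kN.
Design strength φR_n = 0.7 × 1249 = 874 kN.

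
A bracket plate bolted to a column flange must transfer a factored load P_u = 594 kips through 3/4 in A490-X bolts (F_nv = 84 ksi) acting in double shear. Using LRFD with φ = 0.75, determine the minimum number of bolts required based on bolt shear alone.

A_b = π·0.75²/4 = 0.4418 in².
Per-bolt design strength φR_n = 0.75 × 84 × 0.4418 × 2 = 55.67 kips.
n ≥ 594 / 55.67 = 10.67 → use 11 bolts.

11 bolts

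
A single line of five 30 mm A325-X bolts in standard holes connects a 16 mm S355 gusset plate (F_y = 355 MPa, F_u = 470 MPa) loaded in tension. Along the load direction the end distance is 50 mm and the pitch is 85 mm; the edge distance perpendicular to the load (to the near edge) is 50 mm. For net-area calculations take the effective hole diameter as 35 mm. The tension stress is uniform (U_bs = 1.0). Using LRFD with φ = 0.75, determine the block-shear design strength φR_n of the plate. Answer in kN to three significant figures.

970 kN

Shear plane L_v = 50 + 4·85 = 390 mm; A_gv = 390 × 16 = 6240 mm².
A_nv = (390 − 4.5·35) × 16 = 3720 mm².
A_nt = (50 − 0.5·35) × 16 = 520 mm².
0.6 F_u A_nv = 1049 kN; 0.6 F_y A_gv = 1329 kN → shear rupture governs the shear term.
R_n = 1049 + 1.0 × 470 × 520 / 1000 = 1293 kN.
Design strength φR_n = 0.75 × 1293 = 970 kN.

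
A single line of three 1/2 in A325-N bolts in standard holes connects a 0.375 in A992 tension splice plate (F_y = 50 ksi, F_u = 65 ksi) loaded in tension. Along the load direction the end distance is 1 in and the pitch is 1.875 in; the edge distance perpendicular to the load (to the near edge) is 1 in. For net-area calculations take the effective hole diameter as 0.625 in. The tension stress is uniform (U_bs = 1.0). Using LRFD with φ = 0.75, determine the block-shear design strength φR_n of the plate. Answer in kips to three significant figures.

47.5 kips

Shear plane L_v = 1 + 2·1.875 = 4.75 in; A_gv = 4.75 × 0.375 = 1.781 in².
A_nv = (4.75 − 2.5·0.625) × 0.375 = 1.195 in².
A_nt = (1 − 0.5·0.625) × 0.375 = 0.2578 in².
0.6 F_u A_nv = 46.62 kips; 0.6 F_y A_gv = 53.44 kips → shear rupture governs the shear term.
R_n = 46.62 + 1.0 × 65 × 0.2578 = 63.38 kips.
Design strength φR_n = 0.75 × 63.38 = 47.5 kips.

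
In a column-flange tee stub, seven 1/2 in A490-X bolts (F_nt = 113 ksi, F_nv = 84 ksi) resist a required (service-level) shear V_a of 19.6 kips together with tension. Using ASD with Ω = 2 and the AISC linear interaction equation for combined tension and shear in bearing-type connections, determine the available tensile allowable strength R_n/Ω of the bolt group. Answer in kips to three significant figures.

A_b = π·0.5²/4 = 0.1963 in²; f_rv = 19.6 / (7 × 0.1963) = 14.26 ksi.
F'_nt = 1.3 F_nt − (Ω F_nt / F_nv) f_rv = 1.3·113 − (2·113/84)·14.26 = 108.5 ksi, capped at F_nt → F'_nt = 108.5 ksi.
R_n = F'_nt · A_b · n = 108.5 × 0.1963 × 7 = 149.2 kips.
Allowable strength R_n/Ω = 149.2 / 2 = 74.6 kips.

74.6 kips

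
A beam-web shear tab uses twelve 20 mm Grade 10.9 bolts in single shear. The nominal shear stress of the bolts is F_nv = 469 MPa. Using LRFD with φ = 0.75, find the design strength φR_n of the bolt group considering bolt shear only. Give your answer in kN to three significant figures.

A_b = π × 20² / 4 = 314.2 mm².
R_n = F_nv · A_b · n · n_s = 469 × 314.2 × 12 × 1 / 1000 = 1768 kN.
Design strength φR_n = 0.75 × 1768 = 1330 kN.

1330 kN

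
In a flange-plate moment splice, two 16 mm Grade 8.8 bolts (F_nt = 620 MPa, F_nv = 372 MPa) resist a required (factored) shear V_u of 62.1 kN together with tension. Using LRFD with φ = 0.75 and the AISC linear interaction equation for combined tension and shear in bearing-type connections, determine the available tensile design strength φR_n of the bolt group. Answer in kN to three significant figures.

A_b = π·16²/4 = 201.1 mm²; f_rv = 62.1 × 1000 / (2 × 201.1) = 154.4 MPa.
F'_nt = 1.3 F_nt − (F_nt / φF_nv) f_rv = 1.3·620 − (620/(0.75·372))·154.4 = 462.8 MPa, capped at F_nt → F'_nt = 462.8 MPa.
R_n = F'_nt · A_b · n = 462.8 × 201.1 × 2 / 1000 = 186.1 kN.
Design strength φR_n = 0.75 × 186.1 = 140 kN.

140 kN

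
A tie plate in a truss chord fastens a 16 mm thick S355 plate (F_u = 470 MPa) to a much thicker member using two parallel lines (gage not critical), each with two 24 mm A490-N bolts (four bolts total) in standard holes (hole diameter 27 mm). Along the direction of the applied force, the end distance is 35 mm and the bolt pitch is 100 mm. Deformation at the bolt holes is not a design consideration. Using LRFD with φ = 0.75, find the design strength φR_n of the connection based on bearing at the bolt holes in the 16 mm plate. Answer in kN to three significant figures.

Per bolt r_n = 1.5 l_c t F_u ≤ 3.0 d t F_u; upper limit = 3.0 × 24 × 16 × 470 / 1000 = 541.4 kN.
Edge bolt: l_c = 35 − 27/2 = 21.5 mm → 1.5 × 21.5 × 16 × 470 / 1000 = 242.5 → r_n = 242.5 kN.
Interior bolts: l_c = 100 − 27 = 73 mm → 1.5 × 73 × 16 × 470 / 1000 = 823.4 → r_n = 541.4 kN.
R_n = 2 × 242.5 + 2 × 541.4 = 1568 kN.
Design strength φR_n = 0.75 × 1568 = 1180 kN.

1180 kN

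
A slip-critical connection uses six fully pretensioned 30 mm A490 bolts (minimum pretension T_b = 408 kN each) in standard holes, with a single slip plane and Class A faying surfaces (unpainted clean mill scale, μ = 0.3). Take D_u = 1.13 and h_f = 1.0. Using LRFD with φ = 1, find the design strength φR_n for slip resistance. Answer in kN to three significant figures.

R_n = μ · D_u · h_f · T_b · n_s · n_b = 0.3 × 1.13 × 1.0 × 408 × 1 × 6 = 829.9 kN.
Design strength φR_n = 1 × 829.9 = 830 kN.

830 kN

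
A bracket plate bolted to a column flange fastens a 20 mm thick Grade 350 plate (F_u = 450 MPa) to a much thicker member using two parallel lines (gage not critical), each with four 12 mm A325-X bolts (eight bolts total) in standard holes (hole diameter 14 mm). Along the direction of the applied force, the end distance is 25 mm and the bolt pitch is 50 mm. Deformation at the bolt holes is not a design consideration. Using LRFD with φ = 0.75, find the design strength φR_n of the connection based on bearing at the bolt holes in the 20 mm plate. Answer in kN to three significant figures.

Per bolt r_n = 1.5 l_c t F_u ≤ 3.0 d t F_u; upper limit = 3.0 × 12 × 20 × 450 / 1000 = 324 kN.
Edge bolt: l_c = 25 − 14/2 = 18 mm → 1.5 × 18 × 20 × 450 / 1000 = 243 → r_n = 243 kN.
Interior bolts: l_c = 50 − 14 = 36 mm → 1.5 × 36 × 20 × 450 / 1000 = 486 → r_n = 324 kN.
R_n = 2 × 243 + 6 × 324 = 2430 kN.
Design strength φR_n = 0.75 × 2430 = 1820 kN.

1820 kN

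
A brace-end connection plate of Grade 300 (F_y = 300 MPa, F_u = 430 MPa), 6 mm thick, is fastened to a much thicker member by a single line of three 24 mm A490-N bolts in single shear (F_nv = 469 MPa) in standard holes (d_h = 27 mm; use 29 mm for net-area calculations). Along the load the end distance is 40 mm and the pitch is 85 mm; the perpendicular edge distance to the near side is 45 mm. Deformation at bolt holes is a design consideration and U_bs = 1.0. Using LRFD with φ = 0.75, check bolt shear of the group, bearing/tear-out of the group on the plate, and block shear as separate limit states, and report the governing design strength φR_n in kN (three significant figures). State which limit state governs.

219 kN (block shear governs)

Bolt shear: A_b = π·24²/4 = 452.4 mm²; R_n = 469 × 452.4 × 3 × 1 / 1000 = 636.5 kN → 0.75 × 636.5 = 477 kN.
Bearing: edge l_c = 26.5, r_n = 82.04 kN; interior l_c = 58, r_n = 148.6 kN; R_n = 82.04 + 2·148.6 = 379.3 kN → 284 kN.
Block shear: A_gv = 1260, A_nv = 825, A_nt = 183 mm²; R_n = min(0.6F_uA_nv, 0.6F_yA_gv) + U_bs·F_u·A_nt = 291.5 kN → 219 kN.
Block shear governs: 219 kN.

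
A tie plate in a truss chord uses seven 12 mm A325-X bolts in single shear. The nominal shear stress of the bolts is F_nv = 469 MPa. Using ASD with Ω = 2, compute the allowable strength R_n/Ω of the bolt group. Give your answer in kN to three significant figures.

A_b = π × 12² / 4 = 113.1 mm².
R_n = F_nv · A_b · n · n_s = 469 × 113.1 × 7 × 1 / 1000 = 371.3 kN.
Allowable strength R_n/Ω = 371.3 / 2 = 186 kN.

186 kN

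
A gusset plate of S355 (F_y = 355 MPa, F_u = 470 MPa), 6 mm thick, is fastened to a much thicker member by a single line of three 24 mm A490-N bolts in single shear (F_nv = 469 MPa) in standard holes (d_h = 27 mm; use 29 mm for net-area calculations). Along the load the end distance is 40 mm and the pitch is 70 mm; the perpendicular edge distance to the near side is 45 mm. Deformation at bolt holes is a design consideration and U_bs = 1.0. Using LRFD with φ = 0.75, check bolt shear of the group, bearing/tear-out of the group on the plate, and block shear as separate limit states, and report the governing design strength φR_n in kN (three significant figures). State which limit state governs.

201 kN (block shear governs)

Bolt shear: A_b = π·24²/4 = 452.4 mm²; R_n = 469 × 452.4 × 3 × 1 / 1000 = 636.5 kN → 0.75 × 636.5 = 477 kN.
Bearing: edge l_c = 26.5, r_n = 89.68 kN; interior l_c = 43, r_n = 145.5 kN; R_n = 89.68 + 2·145.5 = 380.7 kN → 286 kN.
Block shear: A_gv = 1080, A_nv = 645, A_nt = 183 mm²; R_n = min(0.6F_uA_nv, 0.6F_yA_gv) + U_bs·F_u·A_nt = 267.9 kN → 201 kN.
Block shear governs: 201 kN.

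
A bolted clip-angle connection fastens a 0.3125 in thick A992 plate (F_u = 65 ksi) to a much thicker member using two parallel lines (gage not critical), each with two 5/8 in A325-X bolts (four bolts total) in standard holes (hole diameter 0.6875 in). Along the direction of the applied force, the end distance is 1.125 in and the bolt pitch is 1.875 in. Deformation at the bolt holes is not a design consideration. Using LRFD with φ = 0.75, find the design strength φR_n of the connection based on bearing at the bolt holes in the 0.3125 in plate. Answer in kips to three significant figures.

Per bolt r_n = 1.5 l_c t F_u ≤ 3.0 d t F_u; upper limit = 3.0 × 0.625 × 0.3125 × 65 = 38.09 kips.
Edge bolt: l_c = 1.125 − 0.6875/2 = 0.7812 in → 1.5 × 0.7812 × 0.3125 × 65 = 23.8 → r_n = 23.8 kips.
Interior bolts: l_c = 1.875 − 0.6875 = 1.188 in → 1.5 × 1.188 × 0.3125 × 65 = 36.18 → r_n = 36.18 kips.
R_n = 2 × 23.8 + 2 × 36.18 = 120 kips.
Design strength φR_n = 0.75 × 120 = 90 kips.

90 kips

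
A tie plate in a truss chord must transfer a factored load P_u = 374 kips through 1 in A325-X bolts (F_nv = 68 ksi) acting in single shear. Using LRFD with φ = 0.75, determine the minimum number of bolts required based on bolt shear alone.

10 bolts

A_b = π·1²/4 = 0.7854 in².
Per-bolt design strength φR_n = 0.75 × 68 × 0.7854 × 1 = 40.06 kips.
n ≥ 374 / 40.06 = 9.337 → use 10 bolts.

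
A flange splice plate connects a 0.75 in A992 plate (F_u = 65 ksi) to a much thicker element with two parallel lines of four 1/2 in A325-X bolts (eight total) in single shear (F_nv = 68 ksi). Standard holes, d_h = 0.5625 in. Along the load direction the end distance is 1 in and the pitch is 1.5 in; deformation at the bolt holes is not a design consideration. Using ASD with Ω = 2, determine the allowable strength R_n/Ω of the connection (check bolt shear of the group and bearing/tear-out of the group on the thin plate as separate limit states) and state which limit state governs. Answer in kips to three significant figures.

Bolt shear: A_b = π·0.5²/4 = 0.1963 in²; R_n = 68 × 0.1963 × 8 × 1 = 106.8 kips → 106.8 / 2 = 53.4 kips.
Bearing (1.5 l_c t F_u ≤ 3.0 d t F_u): upper limit = 3.0·0.5·0.75·65 = 73.12 kips.
  Edge l_c = 1 − 0.5625/2 = 0.7188 → r_n = 52.56 kips; interior l_c = 1.5 − 0.5625 = 0.9375 → r_n = 68.55 kips.
  R_n,bearing = 2·52.56 + 6·68.55 = 516.4 kips → 516.4 / 2 = 258 kips.
Bolt shear governs: 53.4 kips.

53.4 kips (bolt shear governs)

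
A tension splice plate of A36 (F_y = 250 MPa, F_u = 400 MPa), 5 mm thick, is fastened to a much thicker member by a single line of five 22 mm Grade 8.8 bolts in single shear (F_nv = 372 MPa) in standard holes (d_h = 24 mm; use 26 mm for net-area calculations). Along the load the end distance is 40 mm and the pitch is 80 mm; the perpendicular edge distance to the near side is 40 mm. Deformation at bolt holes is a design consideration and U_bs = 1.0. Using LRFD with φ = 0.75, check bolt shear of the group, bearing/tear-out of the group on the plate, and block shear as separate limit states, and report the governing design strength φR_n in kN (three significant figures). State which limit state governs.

243 kN (block shear governs)

Bolt shear: A_b = π·22²/4 = 380.1 mm²; R_n = 372 × 380.1 × 5 × 1 / 1000 = 707 kN → 0.75 × 707 = 530 kN.
Bearing: edge l_c = 28, r_n = 67.2 kN; interior l_c = 56, r_n = 105.6 kN; R_n = 67.2 + 4·105.6 = 489.6 kN → 367 kN.
Block shear: A_gv = 1800, A_nv = 1215, A_nt = 135 mm²; R_n = min(0.6F_uA_nv, 0.6F_yA_gv) + U_bs·F_u·A_nt = 324 kN → 243 kN.
Block shear governs: 243 kN.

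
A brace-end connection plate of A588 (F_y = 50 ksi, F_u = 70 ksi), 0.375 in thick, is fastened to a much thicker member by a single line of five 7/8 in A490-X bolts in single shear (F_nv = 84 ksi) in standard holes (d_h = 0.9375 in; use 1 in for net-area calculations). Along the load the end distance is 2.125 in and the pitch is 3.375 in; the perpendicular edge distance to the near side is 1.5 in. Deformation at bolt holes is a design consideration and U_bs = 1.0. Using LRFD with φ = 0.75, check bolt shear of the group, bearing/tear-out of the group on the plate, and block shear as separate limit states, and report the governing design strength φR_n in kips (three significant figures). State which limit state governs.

Bolt shear: A_b = π·0.875²/4 = 0.6013 in²; R_n = 84 × 0.6013 × 5 × 1 = 252.6 kips → 0.75 × 252.6 = 189 kips.
Bearing: edge l_c = 1.656, r_n = 52.17 kips; interior l_c = 2.438, r_n = 55.13 kips; R_n = 52.17 + 4·55.13 = 272.7 kips → 205 kips.
Block shear: A_gv = 5.859, A_nv = 4.172, A_nt = 0.375 in²; R_n = min(0.6F_uA_nv, 0.6F_yA_gv) + U_bs·F_u·A_nt = 201.5 kips → 151 kips.
Block shear governs: 151 kips.

151 kips (block shear governs)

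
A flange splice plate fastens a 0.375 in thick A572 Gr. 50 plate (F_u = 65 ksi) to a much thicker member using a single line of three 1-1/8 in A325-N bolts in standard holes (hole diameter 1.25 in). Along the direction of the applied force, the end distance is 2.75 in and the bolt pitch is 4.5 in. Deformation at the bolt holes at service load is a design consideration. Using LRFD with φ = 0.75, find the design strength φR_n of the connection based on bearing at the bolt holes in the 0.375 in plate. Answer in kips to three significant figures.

145 kips

Per bolt r_n = 1.2 l_c t F_u ≤ 2.4 d t F_u; upper limit = 2.4 × 1.125 × 0.375 × 65 = 65.81 kips.
Edge bolt: l_c = 2.75 − 1.25/2 = 2.125 in → 1.2 × 2.125 × 0.375 × 65 = 62.16 → r_n = 62.16 kips.
Interior bolts: l_c = 4.5 − 1.25 = 3.25 in → 1.2 × 3.25 × 0.375 × 65 = 95.06 → r_n = 65.81 kips.
R_n = 1 × 62.16 + 2 × 65.81 = 193.8 kips.
Design strength φR_n = 0.75 × 193.8 = 145 kips.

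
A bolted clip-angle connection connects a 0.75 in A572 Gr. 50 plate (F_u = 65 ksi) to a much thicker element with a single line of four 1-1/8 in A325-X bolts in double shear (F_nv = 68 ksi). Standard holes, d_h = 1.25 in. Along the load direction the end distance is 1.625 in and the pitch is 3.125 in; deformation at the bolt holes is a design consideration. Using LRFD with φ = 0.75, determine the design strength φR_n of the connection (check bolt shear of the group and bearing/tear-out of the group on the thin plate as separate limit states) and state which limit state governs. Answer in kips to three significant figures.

Bolt shear: A_b = π·1.125²/4 = 0.994 in²; R_n = 68 × 0.994 × 4 × 2 = 540.7 kips → 0.75 × 540.7 = 406 kips.
Bearing (1.2 l_c t F_u ≤ 2.4 d t F_u): upper limit = 2.4·1.125·0.75·65 = 131.6 kips.
  Edge l_c = 1.625 − 1.25/2 = 1 → r_n = 58.5 kips; interior l_c = 3.125 − 1.25 = 1.875 → r_n = 109.7 kips.
  R_n,bearing = 1·58.5 + 3·109.7 = 387.6 kips → 0.75 × 387.6 = 291 kips.
Bearing governs: 291 kips.

291 kips (bearing governs)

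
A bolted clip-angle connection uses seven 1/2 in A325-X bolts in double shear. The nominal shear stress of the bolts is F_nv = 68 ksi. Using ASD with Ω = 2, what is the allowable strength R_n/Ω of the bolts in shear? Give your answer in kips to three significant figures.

93.5 kips

A_b = π × 0.5² / 4 = 0.1963 in².
R_n = F_nv · A_b · n · n_s = 68 × 0.1963 × 7 × 2 = 186.9 kips.
Allowable strength R_n/Ω = 186.9 / 2 = 93.5 kips.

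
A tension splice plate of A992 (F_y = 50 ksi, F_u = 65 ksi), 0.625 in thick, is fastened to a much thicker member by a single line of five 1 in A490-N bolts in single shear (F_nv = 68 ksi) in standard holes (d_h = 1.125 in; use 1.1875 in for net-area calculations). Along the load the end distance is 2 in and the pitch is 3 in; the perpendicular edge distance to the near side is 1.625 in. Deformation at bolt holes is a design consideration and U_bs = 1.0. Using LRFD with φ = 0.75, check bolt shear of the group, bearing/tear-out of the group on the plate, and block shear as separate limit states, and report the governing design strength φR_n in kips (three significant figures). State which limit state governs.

190 kips (block shear governs)

Bolt shear: A_b = π·1²/4 = 0.7854 in²; R_n = 68 × 0.7854 × 5 × 1 = 267 kips → 0.75 × 267 = 200 kips.
Bearing: edge l_c = 1.438, r_n = 70.08 kips; interior l_c = 1.875, r_n = 91.41 kips; R_n = 70.08 + 4·91.41 = 435.7 kips → 327 kips.
Block shear: A_gv = 8.75, A_nv = 5.41, A_nt = 0.6445 in²; R_n = min(0.6F_uA_nv, 0.6F_yA_gv) + U_bs·F_u·A_nt = 252.9 kips → 190 kips.
Block shear governs: 190 kips.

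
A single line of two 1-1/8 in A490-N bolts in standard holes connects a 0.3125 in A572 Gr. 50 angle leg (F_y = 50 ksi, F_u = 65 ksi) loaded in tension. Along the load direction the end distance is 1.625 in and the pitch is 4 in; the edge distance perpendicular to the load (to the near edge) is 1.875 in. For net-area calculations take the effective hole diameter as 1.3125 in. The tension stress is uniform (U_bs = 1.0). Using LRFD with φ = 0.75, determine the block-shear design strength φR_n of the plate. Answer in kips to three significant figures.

Shear plane L_v = 1.625 + 1·4 = 5.625 in; A_gv = 5.625 × 0.3125 = 1.758 in².
A_nv = (5.625 − 1.5·1.3125) × 0.3125 = 1.143 in².
A_nt = (1.875 − 0.5·1.3125) × 0.3125 = 0.3809 in².
0.6 F_u A_nv = 44.56 kips; 0.6 F_y A_gv = 52.73 kips → shear rupture governs the shear term.
R_n = 44.56 + 1.0 × 65 × 0.3809 = 69.32 kips.
Design strength φR_n = 0.75 × 69.32 = 52 kips.

52 kips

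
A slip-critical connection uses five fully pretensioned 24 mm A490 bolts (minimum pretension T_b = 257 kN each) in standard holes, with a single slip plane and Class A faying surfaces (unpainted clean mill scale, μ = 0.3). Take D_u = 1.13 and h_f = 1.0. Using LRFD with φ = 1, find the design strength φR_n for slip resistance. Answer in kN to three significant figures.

R_n = μ · D_u · h_f · T_b · n_s · n_b = 0.3 × 1.13 × 1.0 × 257 × 1 × 5 = 435.6 kN.
Design strength φR_n = 1 × 435.6 = 436 kN.

436 kN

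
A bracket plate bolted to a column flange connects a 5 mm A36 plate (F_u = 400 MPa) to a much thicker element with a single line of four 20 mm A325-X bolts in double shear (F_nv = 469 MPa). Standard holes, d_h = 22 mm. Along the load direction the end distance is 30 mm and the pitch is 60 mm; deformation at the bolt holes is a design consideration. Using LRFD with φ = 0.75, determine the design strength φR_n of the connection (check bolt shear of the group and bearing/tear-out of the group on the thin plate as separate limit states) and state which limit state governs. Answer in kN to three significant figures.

Bolt shear: A_b = π·20²/4 = 314.2 mm²; R_n = 469 × 314.2 × 4 × 2 / 1000 = 1179 kN → 0.75 × 1179 = 884 kN.
Bearing (1.2 l_c t F_u ≤ 2.4 d t F_u): upper limit = 2.4·20·5·400 / 1000 = 96 kN.
  Edge l_c = 30 − 22/2 = 19 → r_n = 45.6 kN; interior l_c = 60 − 22 = 38 → r_n = 91.2 kN.
  R_n,bearing = 1·45.6 + 3·91.2 = 319.2 kN → 0.75 × 319.2 = 239 kN.
Bearing governs: 239 kN.

239 kN (bearing governs)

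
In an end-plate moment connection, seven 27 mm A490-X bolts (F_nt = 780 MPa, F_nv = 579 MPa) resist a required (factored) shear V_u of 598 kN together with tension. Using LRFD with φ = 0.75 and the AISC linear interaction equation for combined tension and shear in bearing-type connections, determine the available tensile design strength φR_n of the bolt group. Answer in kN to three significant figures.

A_b = π·27²/4 = 572.6 mm²; f_rv = 598 × 1000 / (7 × 572.6) = 149.2 MPa.
F'_nt = 1.3 F_nt − (F_nt / φF_nv) f_rv = 1.3·780 − (780/(0.75·579))·149.2 = 746 MPa, capped at F_nt → F'_nt = 746 MPa.
R_n = F'_nt · A_b · n = 746 × 572.6 × 7 / 1000 = 2990 kN.
Design strength φR_n = 0.75 × 2990 = 2240 kN.

2240 kN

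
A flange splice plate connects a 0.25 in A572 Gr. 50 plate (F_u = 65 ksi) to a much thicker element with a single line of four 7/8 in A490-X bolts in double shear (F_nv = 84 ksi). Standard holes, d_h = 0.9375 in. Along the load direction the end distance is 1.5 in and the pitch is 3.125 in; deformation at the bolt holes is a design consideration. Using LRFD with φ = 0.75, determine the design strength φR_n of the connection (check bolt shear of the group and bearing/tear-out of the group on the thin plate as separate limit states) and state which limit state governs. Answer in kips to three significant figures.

91.9 kips (bearing governs)

Bolt shear: A_b = π·0.875²/4 = 0.6013 in²; R_n = 84 × 0.6013 × 4 × 2 = 404.1 kips → 0.75 × 404.1 = 303 kips.
Bearing (1.2 l_c t F_u ≤ 2.4 d t F_u): upper limit = 2.4·0.875·0.25·65 = 34.12 kips.
  Edge l_c = 1.5 − 0.9375/2 = 1.031 → r_n = 20.11 kips; interior l_c = 3.125 − 0.9375 = 2.188 → r_n = 34.12 kips.
  R_n,bearing = 1·20.11 + 3·34.12 = 122.5 kips → 0.75 × 122.5 = 91.9 kips.
Bearing governs: 91.9 kips.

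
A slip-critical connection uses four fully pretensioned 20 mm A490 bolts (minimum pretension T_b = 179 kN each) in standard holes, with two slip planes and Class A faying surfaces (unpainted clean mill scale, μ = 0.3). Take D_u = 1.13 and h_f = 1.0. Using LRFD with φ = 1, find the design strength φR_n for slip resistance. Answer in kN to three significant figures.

485 kN

R_n = μ · D_u · h_f · T_b · n_s · n_b = 0.3 × 1.13 × 1.0 × 179 × 2 × 4 = 485.4 kN.
Design strength φR_n = 1 × 485.4 = 485 kN.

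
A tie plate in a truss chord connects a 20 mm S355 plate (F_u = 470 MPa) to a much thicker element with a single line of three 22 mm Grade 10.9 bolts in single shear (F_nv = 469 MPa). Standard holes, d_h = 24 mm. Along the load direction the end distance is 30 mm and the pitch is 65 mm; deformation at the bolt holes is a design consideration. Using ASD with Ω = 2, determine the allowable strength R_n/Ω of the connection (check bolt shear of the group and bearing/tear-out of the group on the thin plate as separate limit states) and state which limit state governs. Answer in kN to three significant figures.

267 kN (bolt shear governs)

Bolt shear: A_b = π·22²/4 = 380.1 mm²; R_n = 469 × 380.1 × 3 × 1 / 1000 = 534.8 kN → 534.8 / 2 = 267 kN.
Bearing (1.2 l_c t F_u ≤ 2.4 d t F_u): upper limit = 2.4·22·20·470 / 1000 = 496.3 kN.
  Edge l_c = 30 − 24/2 = 18 → r_n = 203 kN; interior l_c = 65 − 24 = 41 → r_n = 462.5 kN.
  R_n,bearing = 1·203 + 2·462.5 = 1128 kN → 1128 / 2 = 564 kN.
Bolt shear governs: 267 kN.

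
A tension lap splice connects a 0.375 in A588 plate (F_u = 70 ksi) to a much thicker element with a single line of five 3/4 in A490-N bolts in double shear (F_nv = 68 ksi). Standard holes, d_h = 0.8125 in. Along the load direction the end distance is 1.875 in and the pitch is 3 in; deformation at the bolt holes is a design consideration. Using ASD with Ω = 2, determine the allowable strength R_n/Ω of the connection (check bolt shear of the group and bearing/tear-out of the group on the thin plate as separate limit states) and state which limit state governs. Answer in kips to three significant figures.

Bolt shear: A_b = π·0.75²/4 = 0.4418 in²; R_n = 68 × 0.4418 × 5 × 2 = 300.4 kips → 300.4 / 2 = 150 kips.
Bearing (1.2 l_c t F_u ≤ 2.4 d t F_u): upper limit = 2.4·0.75·0.375·70 = 47.25 kips.
  Edge l_c = 1.875 − 0.8125/2 = 1.469 → r_n = 46.27 kips; interior l_c = 3 − 0.8125 = 2.188 → r_n = 47.25 kips.
  R_n,bearing = 1·46.27 + 4·47.25 = 235.3 kips → 235.3 / 2 = 118 kips.
Bearing governs: 118 kips.

118 kips (bearing governs)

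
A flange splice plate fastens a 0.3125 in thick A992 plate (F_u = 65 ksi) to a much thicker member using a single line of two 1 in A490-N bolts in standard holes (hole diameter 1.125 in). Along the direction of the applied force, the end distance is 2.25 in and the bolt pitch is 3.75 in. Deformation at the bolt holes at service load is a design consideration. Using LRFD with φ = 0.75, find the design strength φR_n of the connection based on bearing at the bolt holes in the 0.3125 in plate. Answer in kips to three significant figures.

67.4 kips

Per bolt r_n = 1.2 l_c t F_u ≤ 2.4 d t F_u; upper limit = 2.4 × 1 × 0.3125 × 65 = 48.75 kips.
Edge bolt: l_c = 2.25 − 1.125/2 = 1.688 in → 1.2 × 1.688 × 0.3125 × 65 = 41.13 → r_n = 41.13 kips.
Interior bolts: l_c = 3.75 − 1.125 = 2.625 in → 1.2 × 2.625 × 0.3125 × 65 = 63.98 → r_n = 48.75 kips.
R_n = 1 × 41.13 + 1 × 48.75 = 89.88 kips.
Design strength φR_n = 0.75 × 89.88 = 67.4 kips.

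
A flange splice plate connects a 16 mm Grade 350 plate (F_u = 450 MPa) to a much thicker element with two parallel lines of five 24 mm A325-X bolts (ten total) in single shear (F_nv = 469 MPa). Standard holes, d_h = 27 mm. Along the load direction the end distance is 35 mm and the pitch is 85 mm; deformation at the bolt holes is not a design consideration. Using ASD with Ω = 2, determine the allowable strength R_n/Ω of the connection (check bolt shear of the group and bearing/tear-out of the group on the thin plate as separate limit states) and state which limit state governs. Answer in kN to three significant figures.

1060 kN (bolt shear governs)

Bolt shear: A_b = π·24²/4 = 452.4 mm²; R_n = 469 × 452.4 × 10 × 1 / 1000 = 2122 kN → 2122 / 2 = 1060 kN.
Bearing (1.5 l_c t F_u ≤ 3.0 d t F_u): upper limit = 3.0·24·16·450 / 1000 = 518.4 kN.
  Edge l_c = 35 − 27/2 = 21.5 → r_n = 232.2 kN; interior l_c = 85 − 27 = 58 → r_n = 518.4 kN.
  R_n,bearing = 2·232.2 + 8·518.4 = 4612 kN → 4612 / 2 = 2310 kN.
Bolt shear governs: 1060 kN.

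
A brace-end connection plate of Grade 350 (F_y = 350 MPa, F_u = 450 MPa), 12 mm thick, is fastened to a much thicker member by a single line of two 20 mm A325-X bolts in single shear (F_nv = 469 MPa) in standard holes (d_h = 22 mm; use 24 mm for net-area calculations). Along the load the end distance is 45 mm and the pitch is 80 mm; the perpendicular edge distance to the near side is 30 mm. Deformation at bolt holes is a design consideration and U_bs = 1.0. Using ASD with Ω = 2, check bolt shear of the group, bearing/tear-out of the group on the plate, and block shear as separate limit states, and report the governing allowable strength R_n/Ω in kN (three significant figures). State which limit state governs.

147 kN (bolt shear governs)

Bolt shear: A_b = π·20²/4 = 314.2 mm²; R_n = 469 × 314.2 × 2 × 1 / 1000 = 294.7 kN → 294.7 / 2 = 147 kN.
Bearing: edge l_c = 34, r_n = 220.3 kN; interior l_c = 58, r_n = 259.2 kN; R_n = 220.3 + 1·259.2 = 479.5 kN → 240 kN.
Block shear: A_gv = 1500, A_nv = 1068, A_nt = 216 mm²; R_n = min(0.6F_uA_nv, 0.6F_yA_gv) + U_bs·F_u·A_nt = 385.6 kN → 193 kN.
Bolt shear governs: 147 kN.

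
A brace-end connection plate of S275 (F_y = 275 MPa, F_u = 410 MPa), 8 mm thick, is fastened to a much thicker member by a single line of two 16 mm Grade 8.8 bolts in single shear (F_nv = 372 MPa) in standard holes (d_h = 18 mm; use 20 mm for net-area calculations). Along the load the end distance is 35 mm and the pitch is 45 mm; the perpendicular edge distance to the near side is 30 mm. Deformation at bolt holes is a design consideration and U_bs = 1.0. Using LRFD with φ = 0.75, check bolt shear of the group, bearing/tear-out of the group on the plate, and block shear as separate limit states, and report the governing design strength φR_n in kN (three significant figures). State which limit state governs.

Bolt shear: A_b = π·16²/4 = 201.1 mm²; R_n = 372 × 201.1 × 2 × 1 / 1000 = 149.6 kN → 0.75 × 149.6 = 112 kN.
Bearing: edge l_c = 26, r_n = 102.3 kN; interior l_c = 27, r_n = 106.3 kN; R_n = 102.3 + 1·106.3 = 208.6 kN → 156 kN.
Block shear: A_gv = 640, A_nv = 400, A_nt = 160 mm²; R_n = min(0.6F_uA_nv, 0.6F_yA_gv) + U_bs·F_u·A_nt = 164 kN → 123 kN.
Bolt shear governs: 112 kN.

112 kN (bolt shear governs)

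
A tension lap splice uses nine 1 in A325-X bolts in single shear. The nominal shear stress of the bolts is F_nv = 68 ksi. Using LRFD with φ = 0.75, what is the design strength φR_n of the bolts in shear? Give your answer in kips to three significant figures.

A_b = π × 1² / 4 = 0.7854 in².
R_n = F_nv · A_b · n · n_s = 68 × 0.7854 × 9 × 1 = 480.7 kips.
Design strength φR_n = 0.75 × 480.7 = 360 kips.

360 kips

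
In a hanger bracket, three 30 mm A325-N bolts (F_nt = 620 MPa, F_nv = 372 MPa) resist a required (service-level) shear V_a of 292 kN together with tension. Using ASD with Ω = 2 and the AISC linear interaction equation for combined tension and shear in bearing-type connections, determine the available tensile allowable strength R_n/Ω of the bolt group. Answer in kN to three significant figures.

368 kN

A_b = π·30²/4 = 706.9 mm²; f_rv = 292 × 1000 / (3 × 706.9) = 137.7 MPa.
F'_nt = 1.3 F_nt − (Ω F_nt / F_nv) f_rv = 1.3·620 − (2·620/372)·137.7 = 347 MPa, capped at F_nt → F'_nt = 347 MPa.
R_n = F'_nt · A_b · n = 347 × 706.9 × 3 / 1000 = 735.9 kN.
Allowable strength R_n/Ω = 735.9 / 2 = 368 kN.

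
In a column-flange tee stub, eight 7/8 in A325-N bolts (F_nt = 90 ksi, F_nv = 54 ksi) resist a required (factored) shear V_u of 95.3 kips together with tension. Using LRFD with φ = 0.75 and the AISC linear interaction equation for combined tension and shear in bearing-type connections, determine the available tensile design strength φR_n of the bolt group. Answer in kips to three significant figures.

263 kips

A_b = π·0.875²/4 = 0.6013 in²; f_rv = 95.3 / (8 × 0.6013) = 19.81 ksi.
F'_nt = 1.3 F_nt − (F_nt / φF_nv) f_rv = 1.3·90 − (90/(0.75·54))·19.81 = 72.98 ksi, capped at F_nt → F'_nt = 72.98 ksi.
R_n = F'_nt · A_b · n = 72.98 × 0.6013 × 8 = 351.1 kips.
Design strength φR_n = 0.75 × 351.1 = 263 kips.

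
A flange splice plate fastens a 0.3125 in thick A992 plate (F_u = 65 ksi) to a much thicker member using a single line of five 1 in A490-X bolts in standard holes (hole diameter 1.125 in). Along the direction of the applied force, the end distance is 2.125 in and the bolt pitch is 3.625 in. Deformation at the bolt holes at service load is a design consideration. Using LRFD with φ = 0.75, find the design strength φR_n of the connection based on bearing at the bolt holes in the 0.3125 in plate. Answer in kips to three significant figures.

Per bolt r_n = 1.2 l_c t F_u ≤ 2.4 d t F_u; upper limit = 2.4 × 1 × 0.3125 × 65 = 48.75 kips.
Edge bolt: l_c = 2.125 − 1.125/2 = 1.562 in → 1.2 × 1.562 × 0.3125 × 65 = 38.09 → r_n = 38.09 kips.
Interior bolts: l_c = 3.625 − 1.125 = 2.5 in → 1.2 × 2.5 × 0.3125 × 65 = 60.94 → r_n = 48.75 kips.
R_n = 1 × 38.09 + 4 × 48.75 = 233.1 kips.
Design strength φR_n = 0.75 × 233.1 = 175 kips.

175 kips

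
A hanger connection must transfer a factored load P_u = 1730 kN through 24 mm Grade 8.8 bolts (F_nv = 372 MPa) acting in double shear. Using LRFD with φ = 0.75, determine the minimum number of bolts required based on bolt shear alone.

7 bolts

A_b = π·24²/4 = 452.4 mm².
Per-bolt design strength φR_n = 0.75 × 372 × 452.4 × 2 / 1000 = 252.4 kN.
n ≥ 1730 / 252.4 = 6.853 → use 7 bolts.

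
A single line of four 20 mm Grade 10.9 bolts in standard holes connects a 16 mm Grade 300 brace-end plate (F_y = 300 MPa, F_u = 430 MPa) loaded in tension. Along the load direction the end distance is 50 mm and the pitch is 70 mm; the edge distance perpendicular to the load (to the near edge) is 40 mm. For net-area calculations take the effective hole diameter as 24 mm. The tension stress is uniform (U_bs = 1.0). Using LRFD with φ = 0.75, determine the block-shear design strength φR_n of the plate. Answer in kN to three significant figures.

689 kN

Shear plane L_v = 50 + 3·70 = 260 mm; A_gv = 260 × 16 = 4160 mm².
A_nv = (260 − 3.5·24) × 16 = 2816 mm².
A_nt = (40 − 0.5·24) × 16 = 448 mm².
0.6 F_u A_nv = 726.5 kN; 0.6 F_y A_gv = 748.8 kN → shear rupture governs the shear term.
R_n = 726.5 + 1.0 × 430 × 448 / 1000 = 919.2 kN.
Design strength φR_n = 0.75 × 919.2 = 689 kN.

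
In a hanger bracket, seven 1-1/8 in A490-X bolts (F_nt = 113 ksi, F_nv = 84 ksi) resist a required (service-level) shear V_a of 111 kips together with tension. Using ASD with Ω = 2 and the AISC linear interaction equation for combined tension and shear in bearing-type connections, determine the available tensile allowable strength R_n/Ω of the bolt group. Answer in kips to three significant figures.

362 kips

A_b = π·1.125²/4 = 0.994 in²; f_rv = 111 / (7 × 0.994) = 15.95 ksi.
F'_nt = 1.3 F_nt − (Ω F_nt / F_nv) f_rv = 1.3·113 − (2·113/84)·15.95 = 104 ksi, capped at F_nt → F'_nt = 104 ksi.
R_n = F'_nt · A_b · n = 104 × 0.994 × 7 = 723.5 kips.
Allowable strength R_n/Ω = 723.5 / 2 = 362 kips.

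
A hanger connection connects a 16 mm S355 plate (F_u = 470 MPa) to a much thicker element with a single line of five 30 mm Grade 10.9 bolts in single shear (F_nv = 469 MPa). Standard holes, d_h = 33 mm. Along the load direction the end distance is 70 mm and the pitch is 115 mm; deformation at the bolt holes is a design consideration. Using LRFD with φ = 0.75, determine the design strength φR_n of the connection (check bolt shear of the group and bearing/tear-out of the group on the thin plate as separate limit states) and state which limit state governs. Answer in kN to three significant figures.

Bolt shear: A_b = π·30²/4 = 706.9 mm²; R_n = 469 × 706.9 × 5 × 1 / 1000 = 1658 kN → 0.75 × 1658 = 1240 kN.
Bearing (1.2 l_c t F_u ≤ 2.4 d t F_u): upper limit = 2.4·30·16·470 / 1000 = 541.4 kN.
  Edge l_c = 70 − 33/2 = 53.5 → r_n = 482.8 kN; interior l_c = 115 − 33 = 82 → r_n = 541.4 kN.
  R_n,bearing = 1·482.8 + 4·541.4 = 2649 kN → 0.75 × 2649 = 1990 kN.
Bolt shear governs: 1240 kN.

1240 kN (bolt shear governs)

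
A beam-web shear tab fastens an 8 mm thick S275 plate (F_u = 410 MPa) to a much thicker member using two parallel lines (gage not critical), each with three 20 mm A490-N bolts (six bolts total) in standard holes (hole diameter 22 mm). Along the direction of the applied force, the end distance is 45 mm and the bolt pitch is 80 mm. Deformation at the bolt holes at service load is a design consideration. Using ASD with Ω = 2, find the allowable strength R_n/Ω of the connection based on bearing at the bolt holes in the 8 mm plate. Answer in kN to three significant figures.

Per bolt r_n = 1.2 l_c t F_u ≤ 2.4 d t F_u; upper limit = 2.4 × 20 × 8 × 410 / 1000 = 157.4 kN.
Edge bolt: l_c = 45 − 22/2 = 34 mm → 1.2 × 34 × 8 × 410 / 1000 = 133.8 → r_n = 133.8 kN.
Interior bolts: l_c = 80 − 22 = 58 mm → 1.2 × 58 × 8 × 410 / 1000 = 228.3 → r_n = 157.4 kN.
R_n = 2 × 133.8 + 4 × 157.4 = 897.4 kN.
Allowable strength R_n/Ω = 897.4 / 2 = 449 kN.

449 kN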